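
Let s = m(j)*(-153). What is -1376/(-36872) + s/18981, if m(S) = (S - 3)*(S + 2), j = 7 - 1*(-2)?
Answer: -1602850/3240127 ≈ -0.49469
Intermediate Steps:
j = 9 (j = 7 + 2 = 9)
m(S) = (-3 + S)*(2 + S)
s = -10098 (s = (-6 + 9² - 1*9)*(-153) = (-6 + 81 - 9)*(-153) = 66*(-153) = -10098)
-1376/(-36872) + s/18981 = -1376/(-36872) - 10098/18981 = -1376*(-1/36872) - 10098*1/18981 = 172/4609 - 374/703 = -1602850/3240127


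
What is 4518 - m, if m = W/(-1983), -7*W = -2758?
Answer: 8959588/1983 ≈ 4518.2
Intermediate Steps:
W = 394 (W = -⅐*(-2758) = 394)
m = -394/1983 (m = 394/(-1983) = 394*(-1/1983) = -394/1983 ≈ -0.19869)
4518 - m = 4518 - 1*(-394/1983) = 4518 + 394/1983 = 8959588/1983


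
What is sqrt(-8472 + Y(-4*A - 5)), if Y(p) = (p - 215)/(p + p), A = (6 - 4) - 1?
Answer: 2*I*sqrt(19034)/3 ≈ 91.976*I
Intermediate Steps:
A = 1 (A = 2 - 1 = 1)
Y(p) = (-215 + p)/(2*p) (Y(p) = (-215 + p)/((2*p)) = (-215 + p)*(1/(2*p)) = (-215 + p)/(2*p))
sqrt(-8472 + Y(-4*A - 5)) = sqrt(-8472 + (-215 + (-4*1 - 5))/(2*(-4*1 - 5))) = sqrt(-8472 + (-215 + (-4 - 5))/(2*(-4 - 5))) = sqrt(-8472 + (1/2)*(-215 - 9)/(-9)) = sqrt(-8472 + (1/2)*(-1/9)*(-224)) = sqrt(-8472 + 112/9) = sqrt(-76136/9) = 2*I*sqrt(19034)/3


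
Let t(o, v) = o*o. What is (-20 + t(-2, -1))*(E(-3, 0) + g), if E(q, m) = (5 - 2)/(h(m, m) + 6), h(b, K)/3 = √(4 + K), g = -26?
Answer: 412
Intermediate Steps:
h(b, K) = 3*√(4 + K)
t(o, v) = o²
E(q, m) = 3/(6 + 3*√(4 + m)) (E(q, m) = (5 - 2)/(3*√(4 + m) + 6) = 3/(6 + 3*√(4 + m)))
(-20 + t(-2, -1))*(E(-3, 0) + g) = (-20 + (-2)²)*(1/(2 + √(4 + 0)) - 26) = (-20 + 4)*(1/(2 + √4) - 26) = -16*(1/(2 + 2) - 26) = -16*(1/4 - 26) = -16*(¼ - 26) = -16*(-103/4) = 412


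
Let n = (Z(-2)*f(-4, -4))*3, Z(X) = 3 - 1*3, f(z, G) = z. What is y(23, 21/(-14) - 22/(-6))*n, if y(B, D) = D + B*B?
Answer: 0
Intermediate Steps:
Z(X) = 0 (Z(X) = 3 - 3 = 0)
y(B, D) = D + B²
n = 0 (n = (0*(-4))*3 = 0*3 = 0)
y(23, 21/(-14) - 22/(-6))*n = ((21/(-14) - 22/(-6)) + 23²)*0 = ((21*(-1/14) - 22*(-⅙)) + 529)*0 = ((-3/2 + 11/3) + 529)*0 = (13/6 + 529)*0 = (3187/6)*0 = 0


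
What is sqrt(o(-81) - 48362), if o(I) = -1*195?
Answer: I*sqrt(48557) ≈ 220.36*I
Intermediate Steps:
o(I) = -195
sqrt(o(-81) - 48362) = sqrt(-195 - 48362) = sqrt(-48557) = I*sqrt(48557)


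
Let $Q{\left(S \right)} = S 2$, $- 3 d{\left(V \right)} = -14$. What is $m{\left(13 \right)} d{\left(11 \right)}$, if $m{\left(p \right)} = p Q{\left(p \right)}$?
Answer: $\frac{4732}{3} \approx 1577.3$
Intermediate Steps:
$d{\left(V \right)} = \frac{14}{3}$ ($d{\left(V \right)} = \left(- \frac{1}{3}\right) \left(-14\right) = \frac{14}{3}$)
$Q{\left(S \right)} = 2 S$
$m{\left(p \right)} = 2 p^{2}$ ($m{\left(p \right)} = p 2 p = 2 p^{2}$)
$m{\left(13 \right)} d{\left(11 \right)} = 2 \cdot 13^{2} \cdot \frac{14}{3} = 2 \cdot 169 \cdot \frac{14}{3} = 338 \cdot \frac{14}{3} = \frac{4732}{3}$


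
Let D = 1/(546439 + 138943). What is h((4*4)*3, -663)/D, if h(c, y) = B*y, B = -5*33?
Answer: 74977363890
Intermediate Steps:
B = -165
h(c, y) = -165*y
D = 1/685382 ≈ 1.4590e-6
h((4*4)*3, -663)/D = (-165*(-663))/(1/685382) = 109395*685382 = 74977363890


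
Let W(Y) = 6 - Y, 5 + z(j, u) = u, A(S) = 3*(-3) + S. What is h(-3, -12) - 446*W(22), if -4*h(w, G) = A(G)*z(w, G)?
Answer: 28187/4 ≈ 7046.8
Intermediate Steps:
A(S) = -9 + S
z(j, u) = -5 + u
h(w, G) = -(-9 + G)*(-5 + G)/4
h(-3, -12) - 446*W(22) = -(-9 - 12)*(-5 - 12)/4 - 446*(6 - 1*22) = -1/4*(-21)*(-17) - 446*(6 - 22) = -357/4 - 446*(-16) = -357/4 + 7136 = 28187/4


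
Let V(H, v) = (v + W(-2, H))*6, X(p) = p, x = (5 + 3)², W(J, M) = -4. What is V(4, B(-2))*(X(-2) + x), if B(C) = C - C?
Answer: -1488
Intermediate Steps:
B(C) = 0
x = 64 (x = 8² = 64)
V(H, v) = -24 + 6*v (V(H, v) = (v - 4)*6 = (-4 + v)*6 = -24 + 6*v)
V(4, B(-2))*(X(-2) + x) = (-24 + 6*0)*(-2 + 64) = (-24 + 0)*62 = -24*62 = -1488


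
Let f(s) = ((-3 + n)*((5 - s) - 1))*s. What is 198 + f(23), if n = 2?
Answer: 635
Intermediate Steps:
f(s) = s*(-4 + s) (f(s) = ((-3 + 2)*((5 - s) - 1))*s = (-(4 - s))*s = (-4 + s)*s = s*(-4 + s))
198 + f(23) = 198 + 23*(-4 + 23) = 198 + 23*19 = 198 + 437 = 635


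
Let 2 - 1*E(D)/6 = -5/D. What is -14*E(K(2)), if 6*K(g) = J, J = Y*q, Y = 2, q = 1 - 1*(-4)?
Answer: -420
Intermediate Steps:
q = 5 (q = 1 + 4 = 5)
J = 10 (J = 2*5 = 10)
K(g) = 5/3 (K(g) = (⅙)*10 = 5/3)
E(D) = 12 + 30/D (E(D) = 12 - (-30)/D = 12 + 30/D)
-14*E(K(2)) = -14*(12 + 30/(5/3)) = -14*(12 + 30*(⅗)) = -14*(12 + 18) = -14*30 = -420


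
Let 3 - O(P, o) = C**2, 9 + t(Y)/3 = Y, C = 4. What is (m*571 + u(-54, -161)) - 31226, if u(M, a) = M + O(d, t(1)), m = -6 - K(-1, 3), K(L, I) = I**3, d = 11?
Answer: -50136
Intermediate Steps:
t(Y) = -27 + 3*Y
m = -33 (m = -6 - 1*3**3 = -6 - 1*27 = -6 - 27 = -33)
O(P, o) = -13 (O(P, o) = 3 - 1*4**2 = 3 - 1*16 = 3 - 16 = -13)
u(M, a) = -13 + M (u(M, a) = M - 13 = -13 + M)
(m*571 + u(-54, -161)) - 31226 = (-33*571 + (-13 - 54)) - 31226 = (-18843 - 67) - 31226 = -18910 - 31226 = -50136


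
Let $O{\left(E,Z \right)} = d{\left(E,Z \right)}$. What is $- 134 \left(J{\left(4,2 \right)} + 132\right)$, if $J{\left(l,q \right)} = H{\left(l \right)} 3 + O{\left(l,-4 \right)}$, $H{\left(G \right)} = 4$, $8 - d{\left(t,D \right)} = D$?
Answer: $-20904$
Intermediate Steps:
$d{\left(t,D \right)} = 8 - D$
$O{\left(E,Z \right)} = 8 - Z$
$J{\left(l,q \right)} = 24$ ($J{\left(l,q \right)} = 4 \cdot 3 + \left(8 - -4\right) = 12 + \left(8 + 4\right) = 12 + 12 = 24$)
$- 134 \left(J{\left(4,2 \right)} + 132\right) = - 134 \left(24 + 132\right) = \left(-134\right) 156 = -20904$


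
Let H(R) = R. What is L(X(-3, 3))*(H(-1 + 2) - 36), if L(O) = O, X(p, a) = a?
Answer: -105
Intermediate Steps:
L(X(-3, 3))*(H(-1 + 2) - 36) = 3*((-1 + 2) - 36) = 3*(1 - 36) = 3*(-35) = -105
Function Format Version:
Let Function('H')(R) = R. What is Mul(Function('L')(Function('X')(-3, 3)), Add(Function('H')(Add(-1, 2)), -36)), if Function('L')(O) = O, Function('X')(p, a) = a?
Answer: -105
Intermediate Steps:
Mul(Function('L')(Function('X')(-3, 3)), Add(Function('H')(Add(-1, 2)), -36)) = Mul(3, Add(Add(-1, 2), -36)) = Mul(3, Add(1, -36)) = Mul(3, -35) = -105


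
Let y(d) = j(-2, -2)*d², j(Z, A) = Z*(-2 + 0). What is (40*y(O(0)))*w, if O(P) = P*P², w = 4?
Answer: 0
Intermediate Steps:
O(P) = P³
j(Z, A) = -2*Z (j(Z, A) = Z*(-2) = -2*Z)
y(d) = 4*d² (y(d) = (-2*(-2))*d² = 4*d²)
(40*y(O(0)))*w = (40*(4*(0³)²))*4 = (40*(4*0²))*4 = (40*(4*0))*4 = (40*0)*4 = 0*4 = 0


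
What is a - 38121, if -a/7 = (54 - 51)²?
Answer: -38184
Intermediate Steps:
a = -63 (a = -7*(54 - 51)² = -7*3² = -7*9 = -63)
a - 38121 = -63 - 38121 = -38184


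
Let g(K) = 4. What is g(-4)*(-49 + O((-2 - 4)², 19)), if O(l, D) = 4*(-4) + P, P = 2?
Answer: -252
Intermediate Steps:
O(l, D) = -14 (O(l, D) = 4*(-4) + 2 = -16 + 2 = -14)
g(-4)*(-49 + O((-2 - 4)², 19)) = 4*(-49 - 14) = 4*(-63) = -252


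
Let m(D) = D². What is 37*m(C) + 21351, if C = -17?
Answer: 32044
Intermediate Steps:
37*m(C) + 21351 = 37*(-17)² + 21351 = 37*289 + 21351 = 10693 + 21351 = 32044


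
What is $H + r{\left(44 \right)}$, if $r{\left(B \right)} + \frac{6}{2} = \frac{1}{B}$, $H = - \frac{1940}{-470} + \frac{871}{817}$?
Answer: $\frac{3744871}{1689556} \approx 2.2165$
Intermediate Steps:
$H = \frac{199435}{38399}$ ($H = \left(-1940\right) \left(- \frac{1}{470}\right) + 871 \cdot \frac{1}{817} = \frac{194}{47} + \frac{871}{817} = \frac{199435}{38399} \approx 5.1938$)
$r{\left(B \right)} = -3 + \frac{1}{B}$
$H + r{\left(44 \right)} = \frac{199435}{38399} - \left(3 - \frac{1}{44}\right) = \frac{199435}{38399} + \left(-3 + \frac{1}{44}\right) = \frac{199435}{38399} - \frac{131}{44} = \frac{3744871}{1689556}$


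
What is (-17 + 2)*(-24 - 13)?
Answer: 555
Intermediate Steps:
(-17 + 2)*(-24 - 13) = -15*(-37) = 555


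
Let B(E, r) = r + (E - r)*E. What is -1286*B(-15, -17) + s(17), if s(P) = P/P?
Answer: 60443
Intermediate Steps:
s(P) = 1
B(E, r) = r + E*(E - r)
-1286*B(-15, -17) + s(17) = -1286*(-17 + (-15)² - 1*(-15)*(-17)) + 1 = -1286*(-17 + 225 - 255) + 1 = -1286*(-47) + 1 = 60442 + 1 = 60443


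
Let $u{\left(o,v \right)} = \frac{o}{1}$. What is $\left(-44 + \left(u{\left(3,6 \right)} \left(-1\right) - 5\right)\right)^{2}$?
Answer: $2704$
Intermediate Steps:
$u{\left(o,v \right)} = o$ ($u{\left(o,v \right)} = o 1 = o$)
$\left(-44 + \left(u{\left(3,6 \right)} \left(-1\right) - 5\right)\right)^{2} = \left(-44 + \left(3 \left(-1\right) - 5\right)\right)^{2} = \left(-44 - 8\right)^{2} = \left(-52\right)^{2} = 2704$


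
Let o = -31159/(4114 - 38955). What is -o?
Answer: -31159/34841 ≈ -0.89432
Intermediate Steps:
o = 31159/34841 (o = -31159/(-34841) = -31159*(-1/34841) = 31159/34841 ≈ 0.89432)
-o = -1*31159/34841 = -31159/34841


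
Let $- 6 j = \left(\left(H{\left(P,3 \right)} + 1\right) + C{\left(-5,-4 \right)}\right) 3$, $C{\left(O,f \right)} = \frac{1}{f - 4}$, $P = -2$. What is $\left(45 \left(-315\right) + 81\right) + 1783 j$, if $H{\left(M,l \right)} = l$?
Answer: $- \frac{280777}{16} \approx -17549.0$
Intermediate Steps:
$C{\left(O,f \right)} = \frac{1}{-4 + f}$
$j = - \frac{31}{16}$ ($j = - \frac{\left(\left(3 + 1\right) + \frac{1}{-4 - 4}\right) 3}{6} = - \frac{\left(4 + \frac{1}{-8}\right) 3}{6} = - \frac{\left(4 - \frac{1}{8}\right) 3}{6} = - \frac{\frac{31}{8} \cdot 3}{6} = \left(- \frac{1}{6}\right) \frac{93}{8} = - \frac{31}{16} \approx -1.9375$)
$\left(45 \left(-315\right) + 81\right) + 1783 j = \left(45 \left(-315\right) + 81\right) + 1783 \left(- \frac{31}{16}\right) = \left(-14175 + 81\right) - \frac{55273}{16} = -14094 - \frac{55273}{16} = - \frac{280777}{16}$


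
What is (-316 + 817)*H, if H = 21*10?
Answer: 105210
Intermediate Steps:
H = 210
(-316 + 817)*H = (-316 + 817)*210 = 501*210 = 105210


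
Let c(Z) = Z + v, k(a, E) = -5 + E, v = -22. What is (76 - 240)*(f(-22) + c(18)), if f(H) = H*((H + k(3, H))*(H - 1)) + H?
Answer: 4070480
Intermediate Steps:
c(Z) = -22 + Z (c(Z) = Z - 22 = -22 + Z)
f(H) = H + H*(-1 + H)*(-5 + 2*H) (f(H) = H*((H + (-5 + H))*(H - 1)) + H = H*((-5 + 2*H)*(-1 + H)) + H = H*((-1 + H)*(-5 + 2*H)) + H = H*(-1 + H)*(-5 + 2*H) + H = H + H*(-1 + H)*(-5 + 2*H))
(76 - 240)*(f(-22) + c(18)) = (76 - 240)*(-22*(6 - 7*(-22) + 2*(-22)**2) + (-22 + 18)) = -164*(-22*(6 + 154 + 2*484) - 4) = -164*(-22*(6 + 154 + 968) - 4) = -164*(-22*1128 - 4) = -164*(-24816 - 4) = -164*(-24820) = 4070480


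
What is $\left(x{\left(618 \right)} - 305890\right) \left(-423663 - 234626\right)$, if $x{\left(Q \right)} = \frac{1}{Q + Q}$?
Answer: $\frac{248885930793271}{1236} \approx 2.0136 \cdot 10^{11}$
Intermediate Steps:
$x{\left(Q \right)} = \frac{1}{2 Q}$
$\left(x{\left(618 \right)} - 305890\right) \left(-423663 - 234626\right) = \left(\frac{1}{2 \cdot 618} - 305890\right) \left(-423663 - 234626\right) = \left(\frac{1}{2} \cdot \frac{1}{618} - 305890\right) \left(-658289\right) = \left(\frac{1}{1236} - 305890\right) \left(-658289\right) = \left(- \frac{378080039}{1236}\right) \left(-658289\right) = \frac{248885930793271}{1236}$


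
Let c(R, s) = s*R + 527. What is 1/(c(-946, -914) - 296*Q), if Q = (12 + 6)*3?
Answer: 1/849187 ≈ 1.1776e-6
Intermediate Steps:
c(R, s) = 527 + R*s (c(R, s) = R*s + 527 = 527 + R*s)
Q = 54 (Q = 18*3 = 54)
1/(c(-946, -914) - 296*Q) = 1/((527 - 946*(-914)) - 296*54) = 1/((527 + 864644) - 15984) = 1/(865171 - 15984) = 1/849187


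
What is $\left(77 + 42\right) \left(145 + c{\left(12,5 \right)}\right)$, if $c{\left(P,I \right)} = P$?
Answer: $18683$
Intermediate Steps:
$\left(77 + 42\right) \left(145 + c{\left(12,5 \right)}\right) = \left(77 + 42\right) \left(145 + 12\right) = 119 \cdot 157 = 18683$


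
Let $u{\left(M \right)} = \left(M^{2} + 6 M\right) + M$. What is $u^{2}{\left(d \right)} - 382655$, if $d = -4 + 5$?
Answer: $-382591$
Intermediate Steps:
$d = 1$
$u{\left(M \right)} = M^{2} + 7 M$
$u^{2}{\left(d \right)} - 382655 = \left(1 \left(7 + 1\right)\right)^{2} - 382655 = \left(1 \cdot 8\right)^{2} - 382655 = 8^{2} - 382655 = 64 - 382655 = -382591$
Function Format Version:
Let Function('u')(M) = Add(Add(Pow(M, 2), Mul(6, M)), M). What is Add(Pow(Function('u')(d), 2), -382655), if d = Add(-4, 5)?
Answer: -382591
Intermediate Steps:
d = 1
Function('u')(M) = Add(Pow(M, 2), Mul(7, M))
Add(Pow(Function('u')(d), 2), -382655) = Add(Pow(Mul(1, Add(7, 1)), 2), -382655) = Add(Pow(Mul(1, 8), 2), -382655) = Add(Pow(8, 2), -382655) = Add(64, -382655) = -382591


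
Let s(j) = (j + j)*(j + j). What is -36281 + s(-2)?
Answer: -36265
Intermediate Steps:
s(j) = 4*j**2 (s(j) = (2*j)*(2*j) = 4*j**2)
-36281 + s(-2) = -36281 + 4*(-2)**2 = -36281 + 4*4 = -36281 + 16 = -36265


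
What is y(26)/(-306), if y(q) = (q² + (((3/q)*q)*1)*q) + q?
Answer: -130/51 ≈ -2.5490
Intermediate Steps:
y(q) = q² + 4*q (y(q) = (q² + (3*1)*q) + q = (q² + 3*q) + q = q² + 4*q)
y(26)/(-306) = (26*(4 + 26))/(-306) = (26*30)*(-1/306) = 780*(-1/306) = -130/51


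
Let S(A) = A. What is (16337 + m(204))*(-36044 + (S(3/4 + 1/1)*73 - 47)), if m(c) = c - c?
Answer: -2350126461/4 ≈ -5.8753e+8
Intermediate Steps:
m(c) = 0
(16337 + m(204))*(-36044 + (S(3/4 + 1/1)*73 - 47)) = (16337 + 0)*(-36044 + ((3/4 + 1/1)*73 - 47)) = 16337*(-36044 + ((3*(1/4) + 1*1)*73 - 47)) = 16337*(-36044 + ((3/4 + 1)*73 - 47)) = 16337*(-36044 + ((7/4)*73 - 47)) = 16337*(-36044 + (511/4 - 47)) = 16337*(-36044 + 323/4) = 16337*(-143853/4) = -2350126461/4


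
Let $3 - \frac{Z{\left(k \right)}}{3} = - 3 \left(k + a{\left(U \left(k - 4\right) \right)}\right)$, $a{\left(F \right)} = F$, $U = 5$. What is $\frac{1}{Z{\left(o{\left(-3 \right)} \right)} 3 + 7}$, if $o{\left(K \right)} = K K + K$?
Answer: $\frac{1}{466} \approx 0.0021459$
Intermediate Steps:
$o{\left(K \right)} = K + K^{2}$ ($o{\left(K \right)} = K^{2} + K = K + K^{2}$)
$Z{\left(k \right)} = -171 + 54 k$ ($Z{\left(k \right)} = 9 - 3 \left(- 3 \left(k + 5 \left(k - 4\right)\right)\right) = 9 - 3 \left(- 3 \left(k + 5 \left(-4 + k\right)\right)\right) = 9 - 3 \left(- 3 \left(k + \left(-20 + 5 k\right)\right)\right) = 9 - 3 \left(- 3 \left(-20 + 6 k\right)\right) = 9 - 3 \left(60 - 18 k\right) = 9 + \left(-180 + 54 k\right) = -171 + 54 k$)
$\frac{1}{Z{\left(o{\left(-3 \right)} \right)} 3 + 7} = \frac{1}{\left(-171 + 54 \left(- 3 \left(1 - 3\right)\right)\right) 3 + 7} = \frac{1}{\left(-171 + 54 \left(\left(-3\right) \left(-2\right)\right)\right) 3 + 7} = \frac{1}{\left(-171 + 54 \cdot 6\right) 3 + 7} = \frac{1}{\left(-171 + 324\right) 3 + 7} = \frac{1}{153 \cdot 3 + 7} = \frac{1}{459 + 7} = \frac{1}{466}$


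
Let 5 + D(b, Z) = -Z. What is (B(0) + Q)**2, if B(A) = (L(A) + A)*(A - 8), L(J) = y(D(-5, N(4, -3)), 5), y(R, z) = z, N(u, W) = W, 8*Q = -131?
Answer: 203401/64 ≈ 3178.1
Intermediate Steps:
Q = -131/8 (Q = (1/8)*(-131) = -131/8 ≈ -16.375)
D(b, Z) = -5 - Z
L(J) = 5
B(A) = (-8 + A)*(5 + A) (B(A) = (5 + A)*(A - 8) = (5 + A)*(-8 + A) = (-8 + A)*(5 + A))
(B(0) + Q)**2 = ((-40 + 0**2 - 3*0) - 131/8)**2 = ((-40 + 0 + 0) - 131/8)**2 = (-40 - 131/8)**2 = (-451/8)**2 = 203401/64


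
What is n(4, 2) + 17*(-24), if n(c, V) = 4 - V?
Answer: -406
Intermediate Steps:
n(4, 2) + 17*(-24) = (4 - 1*2) + 17*(-24) = (4 - 2) - 408 = 2 - 408 = -406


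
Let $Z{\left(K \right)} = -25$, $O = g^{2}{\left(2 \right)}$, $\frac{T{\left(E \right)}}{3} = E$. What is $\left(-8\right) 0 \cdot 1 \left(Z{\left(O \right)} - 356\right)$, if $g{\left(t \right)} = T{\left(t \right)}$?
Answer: $0$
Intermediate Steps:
$T{\left(E \right)} = 3 E$
$g{\left(t \right)} = 3 t$
$O = 36$ ($O = \left(3 \cdot 2\right)^{2} = 6^{2} = 36$)
$\left(-8\right) 0 \cdot 1 \left(Z{\left(O \right)} - 356\right) = \left(-8\right) 0 \cdot 1 \left(-25 - 356\right) = 0 \cdot 1 \left(-381\right) = 0 \left(-381\right) = 0$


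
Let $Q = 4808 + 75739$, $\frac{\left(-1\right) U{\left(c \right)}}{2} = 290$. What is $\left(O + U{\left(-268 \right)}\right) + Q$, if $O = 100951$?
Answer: $180918$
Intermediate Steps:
$U{\left(c \right)} = -580$ ($U{\left(c \right)} = \left(-2\right) 290 = -580$)
$Q = 80547$
$\left(O + U{\left(-268 \right)}\right) + Q = \left(100951 - 580\right) + 80547 = 100371 + 80547 = 180918$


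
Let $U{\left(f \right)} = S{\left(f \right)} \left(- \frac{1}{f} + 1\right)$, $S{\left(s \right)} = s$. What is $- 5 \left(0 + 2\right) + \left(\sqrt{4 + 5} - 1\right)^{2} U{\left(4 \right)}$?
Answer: $2$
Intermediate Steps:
$U{\left(f \right)} = f \left(1 - \frac{1}{f}\right)$ ($U{\left(f \right)} = f \left(- \frac{1}{f} + 1\right) = f \left(1 - \frac{1}{f}\right)$)
$- 5 \left(0 + 2\right) + \left(\sqrt{4 + 5} - 1\right)^{2} U{\left(4 \right)} = - 5 \left(0 + 2\right) + \left(\sqrt{4 + 5} - 1\right)^{2} \left(-1 + 4\right) = \left(-5\right) 2 + \left(\sqrt{9} - 1\right)^{2} \cdot 3 = -10 + \left(3 - 1\right)^{2} \cdot 3 = -10 + 2^{2} \cdot 3 = -10 + 4 \cdot 3 = -10 + 12 = 2$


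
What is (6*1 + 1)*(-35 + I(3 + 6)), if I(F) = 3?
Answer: -224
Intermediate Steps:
(6*1 + 1)*(-35 + I(3 + 6)) = (6*1 + 1)*(-35 + 3) = (6 + 1)*(-32) = 7*(-32) = -224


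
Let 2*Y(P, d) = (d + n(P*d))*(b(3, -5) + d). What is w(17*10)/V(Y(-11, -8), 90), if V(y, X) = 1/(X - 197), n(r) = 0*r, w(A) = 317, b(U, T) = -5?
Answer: -33919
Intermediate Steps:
n(r) = 0
Y(P, d) = d*(-5 + d)/2 (Y(P, d) = ((d + 0)*(-5 + d))/2 = (d*(-5 + d))/2 = d*(-5 + d)/2)
V(y, X) = 1/(-197 + X)
w(17*10)/V(Y(-11, -8), 90) = 317/(1/(-197 + 90)) = 317/(1/(-107)) = 317/(-1/107) = 317*(-107) = -33919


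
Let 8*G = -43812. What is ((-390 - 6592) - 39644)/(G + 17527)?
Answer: -93252/24101 ≈ -3.8692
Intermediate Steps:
G = -10953/2 (G = (1/8)*(-43812) = -10953/2 ≈ -5476.5)
((-390 - 6592) - 39644)/(G + 17527) = ((-390 - 6592) - 39644)/(-10953/2 + 17527) = (-6982 - 39644)/(24101/2) = -46626*2/24101 = -93252/24101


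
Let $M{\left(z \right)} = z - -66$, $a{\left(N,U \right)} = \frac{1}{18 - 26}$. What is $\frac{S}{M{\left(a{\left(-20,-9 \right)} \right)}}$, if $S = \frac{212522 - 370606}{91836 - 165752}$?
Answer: $\frac{316168}{9738433} \approx 0.032466$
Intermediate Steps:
$S = \frac{39521}{18479}$ ($S = - \frac{158084}{-73916} = \left(-158084\right) \left(- \frac{1}{73916}\right) = \frac{39521}{18479} \approx 2.1387$)
$a{\left(N,U \right)} = - \frac{1}{8}$ ($a{\left(N,U \right)} = \frac{1}{-8} = - \frac{1}{8}$)
$M{\left(z \right)} = 66 + z$ ($M{\left(z \right)} = z + 66 = 66 + z$)
$\frac{S}{M{\left(a{\left(-20,-9 \right)} \right)}} = \frac{39521}{18479 \left(66 - \frac{1}{8}\right)} = \frac{39521}{18479 \cdot \frac{527}{8}} = \frac{39521}{18479} \cdot \frac{8}{527} = \frac{316168}{9738433}$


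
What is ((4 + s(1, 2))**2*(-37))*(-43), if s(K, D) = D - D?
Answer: 25456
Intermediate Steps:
s(K, D) = 0
((4 + s(1, 2))**2*(-37))*(-43) = ((4 + 0)**2*(-37))*(-43) = (4**2*(-37))*(-43) = (16*(-37))*(-43) = -592*(-43) = 25456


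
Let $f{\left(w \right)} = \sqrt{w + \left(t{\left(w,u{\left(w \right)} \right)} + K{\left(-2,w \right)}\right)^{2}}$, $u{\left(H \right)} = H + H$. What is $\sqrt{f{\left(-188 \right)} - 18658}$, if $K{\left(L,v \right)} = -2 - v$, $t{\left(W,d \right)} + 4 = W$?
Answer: $\sqrt{-18658 + 2 i \sqrt{38}} \approx 0.0451 + 136.59 i$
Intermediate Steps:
$u{\left(H \right)} = 2 H$
$t{\left(W,d \right)} = -4 + W$
$f{\left(w \right)} = \sqrt{36 + w}$ ($f{\left(w \right)} = \sqrt{w + \left(\left(-4 + w\right) - \left(2 + w\right)\right)^{2}} = \sqrt{w + \left(-6\right)^{2}} = \sqrt{w + 36} = \sqrt{36 + w}$)
$\sqrt{f{\left(-188 \right)} - 18658} = \sqrt{\sqrt{36 - 188} - 18658} = \sqrt{\sqrt{-152} - 18658} = \sqrt{2 i \sqrt{38} - 18658} = \sqrt{-18658 + 2 i \sqrt{38}}$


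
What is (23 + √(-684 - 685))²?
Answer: -840 + 1702*I ≈ -840.0 + 1702.0*I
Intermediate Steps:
(23 + √(-684 - 685))² = (23 + √(-1369))² = (23 + 37*I)²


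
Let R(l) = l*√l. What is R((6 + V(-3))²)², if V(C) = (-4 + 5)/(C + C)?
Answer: 1838265625/46656 ≈ 39400.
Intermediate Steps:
V(C) = 1/(2*C)
R(l) = l^(3/2)
R((6 + V(-3))²)² = (((6 + (½)/(-3))²)^(3/2))² = (((6 + (½)*(-⅓))²)^(3/2))² = (((6 - ⅙)²)^(3/2))² = (((35/6)²)^(3/2))² = ((1225/36)^(3/2))² = (42875/216)² = 1838265625/46656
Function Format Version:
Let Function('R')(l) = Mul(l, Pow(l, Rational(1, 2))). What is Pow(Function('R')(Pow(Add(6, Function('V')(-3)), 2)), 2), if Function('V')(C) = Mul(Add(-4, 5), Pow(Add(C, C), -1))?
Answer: Rational(1838265625, 46656) ≈ 39400.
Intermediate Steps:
Function('V')(C) = Mul(Rational(1, 2), Pow(C, -1)) (Function('V')(C) = Mul(1, Pow(Mul(2, C), -1)) = Mul(1, Mul(Rational(1, 2), Pow(C, -1))) = Mul(Rational(1, 2), Pow(C, -1)))
Function('R')(l) = Pow(l, Rational(3, 2))
Pow(Function('R')(Pow(Add(6, Function('V')(-3)), 2)), 2) = Pow(Pow(Pow(Add(6, Mul(Rational(1, 2), Pow(-3, -1))), 2), Rational(3, 2)), 2) = Pow(Pow(Pow(Add(6, Mul(Rational(1, 2), Rational(-1, 3))), 2), Rational(3, 2)), 2) = Pow(Pow(Pow(Add(6, Rational(-1, 6)), 2), Rational(3, 2)), 2) = Pow(Pow(Pow(Rational(35, 6), 2), Rational(3, 2)), 2) = Pow(Pow(Rational(1225, 36), Rational(3, 2)), 2) = Pow(Rational(42875, 216), 2) = Rational(1838265625, 46656)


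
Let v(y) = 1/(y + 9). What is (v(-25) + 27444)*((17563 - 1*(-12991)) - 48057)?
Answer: -7685619809/16 ≈ -4.8035e+8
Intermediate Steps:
v(y) = 1/(9 + y)
(v(-25) + 27444)*((17563 - 1*(-12991)) - 48057) = (1/(9 - 25) + 27444)*((17563 - 1*(-12991)) - 48057) = (1/(-16) + 27444)*((17563 + 12991) - 48057) = (-1/16 + 27444)*(30554 - 48057) = (439103/16)*(-17503) = -7685619809/16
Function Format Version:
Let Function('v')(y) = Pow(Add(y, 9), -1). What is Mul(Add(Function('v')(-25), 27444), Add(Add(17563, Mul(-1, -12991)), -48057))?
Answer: Rational(-7685619809, 16) ≈ -4.8035e+8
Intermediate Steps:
Function('v')(y) = Pow(Add(9, y), -1)
Mul(Add(Function('v')(-25), 27444), Add(Add(17563, Mul(-1, -12991)), -48057)) = Mul(Add(Pow(Add(9, -25), -1), 27444), Add(Add(17563, Mul(-1, -12991)), -48057)) = Mul(Add(Pow(-16, -1), 27444), Add(Add(17563, 12991), -48057)) = Mul(Add(Rational(-1, 16), 27444), Add(30554, -48057)) = Mul(Rational(439103, 16), -17503) = Rational(-7685619809, 16)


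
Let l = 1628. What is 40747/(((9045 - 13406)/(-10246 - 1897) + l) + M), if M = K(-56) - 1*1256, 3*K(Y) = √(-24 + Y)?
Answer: 20135024102054673/184012095534161 - 72098939272836*I*√5/184012095534161 ≈ 109.42 - 0.87613*I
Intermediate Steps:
K(Y) = √(-24 + Y)/3
M = -1256 + 4*I*√5/3 (M = √(-24 - 56)/3 - 1*1256 = √(-80)/3 - 1256 = (4*I*√5)/3 - 1256 = 4*I*√5/3 - 1256 = -1256 + 4*I*√5/3 ≈ -1256.0 + 2.9814*I)
40747/(((9045 - 13406)/(-10246 - 1897) + l) + M) = 40747/(((9045 - 13406)/(-10246 - 1897) + 1628) + (-1256 + 4*I*√5/3)) = 40747/((-4361/(-12143) + 1628) + (-1256 + 4*I*√5/3)) = 40747/((-4361*(-1/12143) + 1628) + (-1256 + 4*I*√5/3)) = 40747/((4361/12143 + 1628) + (-1256 + 4*I*√5/3)) = 40747/(19773165/12143 + (-1256 + 4*I*√5/3)) = 40747/(4521557/12143 + 4*I*√5/3)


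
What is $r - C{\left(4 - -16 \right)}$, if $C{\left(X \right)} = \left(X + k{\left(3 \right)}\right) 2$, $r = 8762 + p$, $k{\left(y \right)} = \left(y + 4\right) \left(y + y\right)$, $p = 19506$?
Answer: $28144$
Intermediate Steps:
$k{\left(y \right)} = 2 y \left(4 + y\right)$ ($k{\left(y \right)} = \left(4 + y\right) 2 y = 2 y \left(4 + y\right)$)
$r = 28268$ ($r = 8762 + 19506 = 28268$)
$C{\left(X \right)} = 84 + 2 X$ ($C{\left(X \right)} = \left(X + 2 \cdot 3 \left(4 + 3\right)\right) 2 = \left(X + 2 \cdot 3 \cdot 7\right) 2 = \left(X + 42\right) 2 = \left(42 + X\right) 2 = 84 + 2 X$)
$r - C{\left(4 - -16 \right)} = 28268 - \left(84 + 2 \left(4 - -16\right)\right) = 28268 - \left(84 + 2 \left(4 + 16\right)\right) = 28268 - \left(84 + 2 \cdot 20\right) = 28268 - \left(84 + 40\right) = 28268 - 124 = 28144$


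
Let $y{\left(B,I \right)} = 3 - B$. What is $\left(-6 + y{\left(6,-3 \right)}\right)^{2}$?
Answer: $81$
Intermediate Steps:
$\left(-6 + y{\left(6,-3 \right)}\right)^{2} = \left(-6 + \left(3 - 6\right)\right)^{2} = \left(-6 - 3\right)^{2} = \left(-9\right)^{2} = 81$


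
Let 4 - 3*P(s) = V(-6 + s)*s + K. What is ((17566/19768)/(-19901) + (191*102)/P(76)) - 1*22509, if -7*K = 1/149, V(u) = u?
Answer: -24560947514903661745/1090628491067108 ≈ -22520.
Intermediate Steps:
K = -1/1043 (K = -⅐/149 = -⅐*1/149 = -1/1043 ≈ -0.00095877)
P(s) = 1391/1043 - s*(-6 + s)/3 (P(s) = 4/3 - ((-6 + s)*s - 1/1043)/3 = 4/3 - (s*(-6 + s) - 1/1043)/3 = 4/3 - (-1/1043 + s*(-6 + s))/3 = 4/3 + (1/3129 - s*(-6 + s)/3) = 1391/1043 - s*(-6 + s)/3)
((17566/19768)/(-19901) + (191*102)/P(76)) - 1*22509 = ((17566/19768)/(-19901) + (191*102)/(1391/1043 - ⅓*76*(-6 + 76))) - 1*22509 = ((17566*(1/19768))*(-1/19901) + 19482/(1391/1043 - ⅓*76*70)) - 22509 = ((8783/9884)*(-1/19901) + 19482/(1391/1043 - 5320/3)) - 22509 = (-8783/196701484 + 19482/(-5544587/3129)) - 22509 = (-8783/196701484 + 19482*(-3129/5544587)) - 22509 = (-8783/196701484 - 60959178/5544587) - 22509 = -11990809474127773/1090628491067108 - 22509 = -24560947514903661745/1090628491067108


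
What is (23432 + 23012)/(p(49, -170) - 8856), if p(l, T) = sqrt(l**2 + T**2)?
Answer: -411308064/78397435 - 46444*sqrt(31301)/78397435 ≈ -5.3513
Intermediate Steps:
p(l, T) = sqrt(T**2 + l**2)
(23432 + 23012)/(p(49, -170) - 8856) = (23432 + 23012)/(sqrt((-170)**2 + 49**2) - 8856) = 46444/(sqrt(28900 + 2401) - 8856) = 46444/(sqrt(31301) - 8856) = 46444/(-8856 + sqrt(31301))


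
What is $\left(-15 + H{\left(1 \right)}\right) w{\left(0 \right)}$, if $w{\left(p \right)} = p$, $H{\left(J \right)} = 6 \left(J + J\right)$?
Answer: $0$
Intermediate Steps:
$H{\left(J \right)} = 12 J$ ($H{\left(J \right)} = 6 \cdot 2 J = 12 J$)
$\left(-15 + H{\left(1 \right)}\right) w{\left(0 \right)} = \left(-15 + 12 \cdot 1\right) 0 = \left(-15 + 12\right) 0 = \left(-3\right) 0 = 0$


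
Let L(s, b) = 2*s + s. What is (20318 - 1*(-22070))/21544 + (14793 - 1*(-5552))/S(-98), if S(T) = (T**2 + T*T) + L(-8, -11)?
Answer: 156435509/51662512 ≈ 3.0280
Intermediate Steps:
L(s, b) = 3*s
S(T) = -24 + 2*T**2 (S(T) = (T**2 + T*T) + 3*(-8) = (T**2 + T**2) - 24 = 2*T**2 - 24 = -24 + 2*T**2)
(20318 - 1*(-22070))/21544 + (14793 - 1*(-5552))/S(-98) = (20318 - 1*(-22070))/21544 + (14793 - 1*(-5552))/(-24 + 2*(-98)**2) = (20318 + 22070)*(1/21544) + (14793 + 5552)/(-24 + 2*9604) = 42388*(1/21544) + 20345/(-24 + 19208) = 10597/5386 + 20345/19184 = 156435509/51662512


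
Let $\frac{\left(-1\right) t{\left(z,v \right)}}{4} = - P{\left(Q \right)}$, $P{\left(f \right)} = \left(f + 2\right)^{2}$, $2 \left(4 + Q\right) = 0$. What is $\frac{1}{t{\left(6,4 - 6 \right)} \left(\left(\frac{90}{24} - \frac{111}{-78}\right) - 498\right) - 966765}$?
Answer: $- \frac{13}{12670453} \approx -1.026 \cdot 10^{-6}$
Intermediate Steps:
$Q = -4$ ($Q = -4 + \frac{1}{2} \cdot 0 = -4 + 0 = -4$)
$P{\left(f \right)} = \left(2 + f\right)^{2}$
$t{\left(z,v \right)} = 16$ ($t{\left(z,v \right)} = - 4 \left(- \left(2 - 4\right)^{2}\right) = - 4 \left(- \left(-2\right)^{2}\right) = - 4 \left(\left(-1\right) 4\right) = \left(-4\right) \left(-4\right) = 16$)
$\frac{1}{t{\left(6,4 - 6 \right)} \left(\left(\frac{90}{24} - \frac{111}{-78}\right) - 498\right) - 966765} = \frac{1}{16 \left(\left(\frac{90}{24} - \frac{111}{-78}\right) - 498\right) - 966765} = \frac{1}{16 \left(\left(90 \cdot \frac{1}{24} - - \frac{37}{26}\right) - 498\right) - 966765} = \frac{1}{16 \left(\left(\frac{15}{4} + \frac{37}{26}\right) - 498\right) - 966765} = \frac{1}{16 \left(\frac{269}{52} - 498\right) - 966765} = \frac{1}{16 \left(- \frac{25627}{52}\right) - 966765} = \frac{1}{- \frac{102508}{13} - 966765} = \frac{1}{- \frac{12670453}{13}} = - \frac{13}{12670453}$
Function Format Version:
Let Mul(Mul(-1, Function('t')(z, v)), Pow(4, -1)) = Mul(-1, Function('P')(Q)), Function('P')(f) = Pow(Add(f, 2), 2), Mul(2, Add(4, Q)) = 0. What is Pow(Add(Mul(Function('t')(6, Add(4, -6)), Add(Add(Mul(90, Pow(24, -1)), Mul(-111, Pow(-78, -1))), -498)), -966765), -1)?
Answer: Rational(-13, 12670453) ≈ -1.0260e-6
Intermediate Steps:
Q = -4 (Q = Add(-4, Mul(Rational(1, 2), 0)) = Add(-4, 0) = -4)
Function('P')(f) = Pow(Add(2, f), 2)
Function('t')(z, v) = 16 (Function('t')(z, v) = Mul(-4, Mul(-1, Pow(Add(2, -4), 2))) = Mul(-4, Mul(-1, Pow(-2, 2))) = Mul(-4, Mul(-1, 4)) = Mul(-4, -4) = 16)
Pow(Add(Mul(Function('t')(6, Add(4, -6)), Add(Add(Mul(90, Pow(24, -1)), Mul(-111, Pow(-78, -1))), -498)), -966765), -1) = Pow(Add(Mul(16, Add(Add(Mul(90, Pow(24, -1)), Mul(-111, Pow(-78, -1))), -498)), -966765), -1) = Pow(Add(Mul(16, Add(Add(Mul(90, Rational(1, 24)), Mul(-111, Rational(-1, 78))), -498)), -966765), -1) = Pow(Add(Mul(16, Add(Add(Rational(15, 4), Rational(37, 26)), -498)), -966765), -1) = Pow(Add(Mul(16, Add(Rational(269, 52), -498)), -966765), -1) = Pow(Add(Mul(16, Rational(-25627, 52)), -966765), -1) = Pow(Add(Rational(-102508, 13), -966765), -1) = Pow(Rational(-12670453, 13), -1) = Rational(-13, 12670453)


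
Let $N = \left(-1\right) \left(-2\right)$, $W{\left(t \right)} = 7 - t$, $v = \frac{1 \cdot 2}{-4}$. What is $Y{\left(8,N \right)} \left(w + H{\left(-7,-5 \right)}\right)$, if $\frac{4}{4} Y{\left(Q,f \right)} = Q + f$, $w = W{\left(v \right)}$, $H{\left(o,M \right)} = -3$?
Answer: $45$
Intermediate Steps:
$v = - \frac{1}{2}$ ($v = 2 \left(- \frac{1}{4}\right) = - \frac{1}{2} \approx -0.5$)
$w = \frac{15}{2}$ ($w = 7 - - \frac{1}{2} = 7 + \frac{1}{2} = \frac{15}{2} \approx 7.5$)
$N = 2$
$Y{\left(Q,f \right)} = Q + f$
$Y{\left(8,N \right)} \left(w + H{\left(-7,-5 \right)}\right) = \left(8 + 2\right) \left(\frac{15}{2} - 3\right) = 10 \cdot \frac{9}{2} = 45$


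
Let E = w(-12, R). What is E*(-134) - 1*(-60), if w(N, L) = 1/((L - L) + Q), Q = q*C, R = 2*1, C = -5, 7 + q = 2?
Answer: 1366/25 ≈ 54.640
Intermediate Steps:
q = -5 (q = -7 + 2 = -5)
R = 2
Q = 25 (Q = -5*(-5) = 25)
w(N, L) = 1/25 (w(N, L) = 1/((L - L) + 25) = 1/(0 + 25) = 1/25)
E = 1/25 ≈ 0.040000
E*(-134) - 1*(-60) = (1/25)*(-134) - 1*(-60) = -134/25 + 60 = 1366/25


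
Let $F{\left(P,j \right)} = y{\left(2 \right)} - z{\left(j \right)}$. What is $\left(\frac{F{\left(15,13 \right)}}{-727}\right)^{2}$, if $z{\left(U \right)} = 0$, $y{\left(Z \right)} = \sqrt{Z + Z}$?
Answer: $\frac{4}{528529} \approx 7.5682 \cdot 10^{-6}$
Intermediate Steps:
$y{\left(Z \right)} = \sqrt{2} \sqrt{Z}$ ($y{\left(Z \right)} = \sqrt{2 Z} = \sqrt{2} \sqrt{Z}$)
$F{\left(P,j \right)} = 2$ ($F{\left(P,j \right)} = \sqrt{2} \sqrt{2} - 0 = 2 + 0 = 2$)
$\left(\frac{F{\left(15,13 \right)}}{-727}\right)^{2} = \left(\frac{2}{-727}\right)^{2} = \left(2 \left(- \frac{1}{727}\right)\right)^{2} = \left(- \frac{2}{727}\right)^{2} = \frac{4}{528529}$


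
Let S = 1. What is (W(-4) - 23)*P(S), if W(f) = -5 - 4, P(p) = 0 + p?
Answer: -32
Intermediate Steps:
P(p) = p
W(f) = -9
(W(-4) - 23)*P(S) = (-9 - 23)*1 = -32*1 = -32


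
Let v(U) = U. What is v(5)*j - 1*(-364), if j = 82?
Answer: 774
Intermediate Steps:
v(5)*j - 1*(-364) = 5*82 - 1*(-364) = 410 + 364 = 774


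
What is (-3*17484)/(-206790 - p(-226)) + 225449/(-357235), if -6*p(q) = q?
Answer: -83674201207/221658244505 ≈ -0.37749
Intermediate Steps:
p(q) = -q/6
(-3*17484)/(-206790 - p(-226)) + 225449/(-357235) = (-3*17484)/(-206790 - (-1)*(-226)/6) + 225449/(-357235) = -52452/(-206790 - 1*113/3) + 225449*(-1/357235) = -52452/(-206790 - 113/3) - 225449/357235 = -52452/(-620483/3) - 225449/357235 = -52452*(-3/620483) - 225449/357235 = 157356/620483 - 225449/357235 = -83674201207/221658244505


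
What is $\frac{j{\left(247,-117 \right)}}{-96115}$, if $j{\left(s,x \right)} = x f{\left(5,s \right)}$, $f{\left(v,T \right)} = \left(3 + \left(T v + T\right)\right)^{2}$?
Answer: $\frac{51602265}{19223} \approx 2684.4$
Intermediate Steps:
$f{\left(v,T \right)} = \left(3 + T + T v\right)^{2}$ ($f{\left(v,T \right)} = \left(3 + \left(T + T v\right)\right)^{2} = \left(3 + T + T v\right)^{2}$)
$j{\left(s,x \right)} = x \left(3 + 6 s\right)^{2}$ ($j{\left(s,x \right)} = x \left(3 + s + s 5\right)^{2} = x \left(3 + s + 5 s\right)^{2} = x \left(3 + 6 s\right)^{2}$)
$\frac{j{\left(247,-117 \right)}}{-96115} = \frac{9 \left(-117\right) \left(1 + 2 \cdot 247\right)^{2}}{-96115} = 9 \left(-117\right) \left(1 + 494\right)^{2} \left(- \frac{1}{96115}\right) = 9 \left(-117\right) 495^{2} \left(- \frac{1}{96115}\right) = 9 \left(-117\right) 245025 \left(- \frac{1}{96115}\right) = \left(-258011325\right) \left(- \frac{1}{96115}\right) = \frac{51602265}{19223}$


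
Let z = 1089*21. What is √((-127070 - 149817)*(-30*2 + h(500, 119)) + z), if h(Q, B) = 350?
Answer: I*√80274361 ≈ 8959.6*I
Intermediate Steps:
z = 22869
√((-127070 - 149817)*(-30*2 + h(500, 119)) + z) = √((-127070 - 149817)*(-30*2 + 350) + 22869) = √(-276887*(-60 + 350) + 22869) = √(-276887*290 + 22869) = √(-80297230 + 22869) = √(-80274361) = I*√80274361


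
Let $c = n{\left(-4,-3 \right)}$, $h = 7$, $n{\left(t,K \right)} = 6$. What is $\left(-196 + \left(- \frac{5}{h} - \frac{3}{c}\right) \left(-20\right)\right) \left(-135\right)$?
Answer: $\frac{162270}{7} \approx 23181.0$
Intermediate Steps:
$c = 6$
$\left(-196 + \left(- \frac{5}{h} - \frac{3}{c}\right) \left(-20\right)\right) \left(-135\right) = \left(-196 + \left(- \frac{5}{7} - \frac{3}{6}\right) \left(-20\right)\right) \left(-135\right) = \left(-196 + \left(\left(-5\right) \frac{1}{7} - \frac{1}{2}\right) \left(-20\right)\right) \left(-135\right) = \left(-196 + \left(- \frac{5}{7} - \frac{1}{2}\right) \left(-20\right)\right) \left(-135\right) = \left(-196 - - \frac{170}{7}\right) \left(-135\right) = \left(-196 + \frac{170}{7}\right) \left(-135\right) = \left(- \frac{1202}{7}\right) \left(-135\right) = \frac{162270}{7}$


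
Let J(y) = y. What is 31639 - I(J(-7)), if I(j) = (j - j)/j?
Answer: 31639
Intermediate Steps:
I(j) = 0 (I(j) = 0/j = 0)
31639 - I(J(-7)) = 31639 - 1*0 = 31639 + 0 = 31639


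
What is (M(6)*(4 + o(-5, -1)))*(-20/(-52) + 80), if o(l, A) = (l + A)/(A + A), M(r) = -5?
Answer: -36575/13 ≈ -2813.5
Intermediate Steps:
o(l, A) = (A + l)/(2*A) (o(l, A) = (A + l)/((2*A)) = (A + l)*(1/(2*A)) = (A + l)/(2*A))
(M(6)*(4 + o(-5, -1)))*(-20/(-52) + 80) = (-5*(4 + (1/2)*(-1 - 5)/(-1)))*(-20/(-52) + 80) = (-5*(4 + (1/2)*(-1)*(-6)))*(-20*(-1/52) + 80) = (-5*(4 + 3))*(5/13 + 80) = -5*7*(1045/13) = -35*1045/13 = -36575/13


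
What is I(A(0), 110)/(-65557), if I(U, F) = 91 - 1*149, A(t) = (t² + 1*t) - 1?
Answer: 58/65557 ≈ 0.00088473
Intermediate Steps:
A(t) = -1 + t + t² (A(t) = (t² + t) - 1 = (t + t²) - 1 = -1 + t + t²)
I(U, F) = -58 (I(U, F) = 91 - 149 = -58)
I(A(0), 110)/(-65557) = -58/(-65557) = -58*(-1/65557) = 58/65557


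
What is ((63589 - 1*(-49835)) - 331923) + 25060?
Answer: -193439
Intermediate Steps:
((63589 - 1*(-49835)) - 331923) + 25060 = ((63589 + 49835) - 331923) + 25060 = (113424 - 331923) + 25060 = -218499 + 25060 = -193439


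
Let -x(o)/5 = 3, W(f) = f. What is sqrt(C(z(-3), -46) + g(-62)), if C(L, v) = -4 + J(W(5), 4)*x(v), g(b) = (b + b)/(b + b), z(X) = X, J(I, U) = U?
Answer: 3*I*sqrt(7) ≈ 7.9373*I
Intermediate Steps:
x(o) = -15 (x(o) = -5*3 = -15)
g(b) = 1 (g(b) = (2*b)/((2*b)) = (2*b)*(1/(2*b)) = 1)
C(L, v) = -64 (C(L, v) = -4 + 4*(-15) = -4 - 60 = -64)
sqrt(C(z(-3), -46) + g(-62)) = sqrt(-64 + 1) = sqrt(-63) = 3*I*sqrt(7)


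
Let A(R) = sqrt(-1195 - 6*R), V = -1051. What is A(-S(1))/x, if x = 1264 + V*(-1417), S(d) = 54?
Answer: I*sqrt(871)/1490531 ≈ 1.98e-5*I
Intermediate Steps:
x = 1490531 (x = 1264 - 1051*(-1417) = 1264 + 1489267 = 1490531)
A(-S(1))/x = sqrt(-1195 - (-6)*54)/1490531 = sqrt(-1195 - 6*(-54))*(1/1490531) = sqrt(-1195 + 324)*(1/1490531) = sqrt(-871)*(1/1490531) = (I*sqrt(871))*(1/1490531) = I*sqrt(871)/1490531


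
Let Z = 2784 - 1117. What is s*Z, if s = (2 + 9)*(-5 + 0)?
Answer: -91685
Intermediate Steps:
Z = 1667
s = -55 (s = 11*(-5) = -55)
s*Z = -55*1667 = -91685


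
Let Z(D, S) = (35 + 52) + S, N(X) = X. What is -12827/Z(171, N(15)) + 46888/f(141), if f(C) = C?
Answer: 330441/1598 ≈ 206.78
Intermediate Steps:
Z(D, S) = 87 + S
-12827/Z(171, N(15)) + 46888/f(141) = -12827/(87 + 15) + 46888/141 = -12827/102 + 46888*(1/141) = -12827*1/102 + 46888/141 = -12827/102 + 46888/141 = 330441/1598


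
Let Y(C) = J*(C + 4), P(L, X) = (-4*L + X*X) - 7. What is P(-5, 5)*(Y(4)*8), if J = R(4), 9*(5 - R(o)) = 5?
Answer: 97280/9 ≈ 10809.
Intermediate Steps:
R(o) = 40/9 (R(o) = 5 - 1/9*5 = 5 - 5/9 = 40/9)
J = 40/9 ≈ 4.4444
P(L, X) = -7 + X**2 - 4*L (P(L, X) = (-4*L + X**2) - 7 = (X**2 - 4*L) - 7 = -7 + X**2 - 4*L)
Y(C) = 160/9 + 40*C/9 (Y(C) = 40*(C + 4)/9 = 40*(4 + C)/9 = 160/9 + 40*C/9)
P(-5, 5)*(Y(4)*8) = (-7 + 5**2 - 4*(-5))*((160/9 + (40/9)*4)*8) = (-7 + 25 + 20)*((160/9 + 160/9)*8) = 38*((320/9)*8) = 38*(2560/9) = 97280/9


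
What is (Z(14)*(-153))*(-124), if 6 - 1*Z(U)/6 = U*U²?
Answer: -311672016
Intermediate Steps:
Z(U) = 36 - 6*U³ (Z(U) = 36 - 6*U*U² = 36 - 6*U³)
(Z(14)*(-153))*(-124) = ((36 - 6*14³)*(-153))*(-124) = ((36 - 6*2744)*(-153))*(-124) = ((36 - 16464)*(-153))*(-124) = -16428*(-153)*(-124) = 2513484*(-124) = -311672016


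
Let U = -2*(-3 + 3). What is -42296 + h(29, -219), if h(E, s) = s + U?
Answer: -42515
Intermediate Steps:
U = 0 (U = -2*0 = 0)
h(E, s) = s (h(E, s) = s + 0 = s)
-42296 + h(29, -219) = -42296 - 219 = -42515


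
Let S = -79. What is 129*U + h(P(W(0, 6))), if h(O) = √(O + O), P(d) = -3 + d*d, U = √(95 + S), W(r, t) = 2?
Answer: 516 + √2 ≈ 517.41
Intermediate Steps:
U = 4 (U = √(95 - 79) = √16 = 4)
P(d) = -3 + d²
h(O) = √2*√O (h(O) = √(2*O) = √2*√O)
129*U + h(P(W(0, 6))) = 129*4 + √2*√(-3 + 2²) = 516 + √2*√(-3 + 4) = 516 + √2*√1 = 516 + √2*1 = 516 + √2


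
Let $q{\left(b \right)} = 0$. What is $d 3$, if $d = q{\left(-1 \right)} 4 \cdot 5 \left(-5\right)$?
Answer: $0$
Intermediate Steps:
$d = 0$ ($d = 0 \cdot 4 \cdot 5 \left(-5\right) = 0 \cdot 20 \left(-5\right) = 0 \left(-5\right) = 0$)
$d 3 = 0 \cdot 3 = 0$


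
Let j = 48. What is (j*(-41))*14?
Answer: -27552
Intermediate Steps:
(j*(-41))*14 = (48*(-41))*14 = -1968*14 = -27552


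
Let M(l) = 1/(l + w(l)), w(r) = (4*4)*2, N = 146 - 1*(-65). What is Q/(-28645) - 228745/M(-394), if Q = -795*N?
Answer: 474393831559/5729 ≈ 8.2806e+7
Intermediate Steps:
N = 211 (N = 146 + 65 = 211)
Q = -167745 (Q = -795*211 = -167745)
w(r) = 32 (w(r) = 16*2 = 32)
M(l) = 1/(32 + l) (M(l) = 1/(l + 32) = 1/(32 + l))
Q/(-28645) - 228745/M(-394) = -167745/(-28645) - 228745/(1/(32 - 394)) = -167745*(-1/28645) - 228745/(1/(-362)) = 33549/5729 - 228745/(-1/362) = 33549/5729 - 228745*(-362) = 33549/5729 + 82805690 = 474393831559/5729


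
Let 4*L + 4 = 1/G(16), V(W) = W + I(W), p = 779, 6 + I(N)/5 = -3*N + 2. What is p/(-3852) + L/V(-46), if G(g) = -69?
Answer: -417375/2047552 ≈ -0.20384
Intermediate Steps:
I(N) = -20 - 15*N (I(N) = -30 + 5*(-3*N + 2) = -30 + 5*(2 - 3*N) = -30 + (10 - 15*N) = -20 - 15*N)
V(W) = -20 - 14*W (V(W) = W + (-20 - 15*W) = -20 - 14*W)
L = -277/276 (L = -1 + (¼)/(-69) = -1 + (¼)*(-1/69) = -1 - 1/276 = -277/276 ≈ -1.0036)
p/(-3852) + L/V(-46) = 779/(-3852) - 277/(276*(-20 - 14*(-46))) = 779*(-1/3852) - 277/(276*(-20 + 644)) = -779/3852 - 277/276/624 = -779/3852 - 277/276*1/624 = -779/3852 - 277/172224 = -417375/2047552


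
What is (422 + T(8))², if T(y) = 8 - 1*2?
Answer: 183184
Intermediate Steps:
T(y) = 6 (T(y) = 8 - 2 = 6)
(422 + T(8))² = (422 + 6)² = 428² = 183184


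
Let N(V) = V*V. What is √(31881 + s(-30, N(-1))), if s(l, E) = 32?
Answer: √31913 ≈ 178.64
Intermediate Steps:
N(V) = V²
√(31881 + s(-30, N(-1))) = √(31881 + 32) = √31913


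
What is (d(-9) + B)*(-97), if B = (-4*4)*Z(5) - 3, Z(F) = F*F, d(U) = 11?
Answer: 38024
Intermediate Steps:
Z(F) = F²
B = -403 (B = -4*4*5² - 3 = -16*25 - 3 = -400 - 3 = -403)
(d(-9) + B)*(-97) = (11 - 403)*(-97) = -392*(-97) = 38024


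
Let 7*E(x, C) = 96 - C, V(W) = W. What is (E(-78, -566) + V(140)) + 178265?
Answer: 1249497/7 ≈ 1.7850e+5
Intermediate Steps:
E(x, C) = 96/7 - C/7 (E(x, C) = (96 - C)/7 = 96/7 - C/7)
(E(-78, -566) + V(140)) + 178265 = ((96/7 - ⅐*(-566)) + 140) + 178265 = ((96/7 + 566/7) + 140) + 178265 = (662/7 + 140) + 178265 = 1642/7 + 178265 = 1249497/7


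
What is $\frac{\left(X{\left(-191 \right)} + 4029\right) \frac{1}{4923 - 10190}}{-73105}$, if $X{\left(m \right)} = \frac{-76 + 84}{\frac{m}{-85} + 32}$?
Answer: $\frac{11729099}{1120863185885} \approx 1.0464 \cdot 10^{-5}$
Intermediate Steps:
$X{\left(m \right)} = \frac{8}{32 - \frac{m}{85}}$ ($X{\left(m \right)} = \frac{8}{m \left(- \frac{1}{85}\right) + 32} = \frac{8}{- \frac{m}{85} + 32} = \frac{8}{32 - \frac{m}{85}}$)
$\frac{\left(X{\left(-191 \right)} + 4029\right) \frac{1}{4923 - 10190}}{-73105} = \frac{\left(- \frac{680}{-2720 - 191} + 4029\right) \frac{1}{4923 - 10190}}{-73105} = \frac{- \frac{680}{-2911} + 4029}{-5267} \left(- \frac{1}{73105}\right) = \left(\left(-680\right) \left(- \frac{1}{2911}\right) + 4029\right) \left(- \frac{1}{5267}\right) \left(- \frac{1}{73105}\right) = \left(\frac{680}{2911} + 4029\right) \left(- \frac{1}{5267}\right) \left(- \frac{1}{73105}\right) = \frac{11729099}{2911} \left(- \frac{1}{5267}\right) \left(- \frac{1}{73105}\right) = \left(- \frac{11729099}{15332237}\right) \left(- \frac{1}{73105}\right) = \frac{11729099}{1120863185885}$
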